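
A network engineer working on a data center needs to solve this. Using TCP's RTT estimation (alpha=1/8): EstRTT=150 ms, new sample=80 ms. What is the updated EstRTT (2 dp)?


Given: EstRTT = 150 ms, SampleRTT = 80 ms, alpha = 1/8
New EstRTT = (1 - alpha) * EstRTT + alpha * SampleRTT
(7/8) * 150 = 131.25
(1/8) * 80 = 10
New EstRTT = 131.25 + 10 = 141.25 ms -> 141.25 ms (2 dp)

141.25


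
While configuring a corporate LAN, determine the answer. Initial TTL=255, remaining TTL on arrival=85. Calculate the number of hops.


Given: initial TTL = 255, received TTL = 85
Hops = initial TTL - received TTL
Hops = 255 - 85 = 170

170


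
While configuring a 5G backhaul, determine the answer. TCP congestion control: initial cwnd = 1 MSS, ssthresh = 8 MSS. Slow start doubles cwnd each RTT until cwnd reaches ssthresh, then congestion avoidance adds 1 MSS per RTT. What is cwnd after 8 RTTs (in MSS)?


RTT 0: cwnd = 1 MSS (initial)
RTT 1: cwnd = 2 MSS (slow start, doubled)
RTT 2: cwnd = 4 MSS (slow start, doubled)
RTT 3: cwnd = 8 MSS (slow start, doubled)
RTT 4: cwnd = 9 MSS (congestion avoidance, +1)
RTT 5: cwnd = 10 MSS (congestion avoidance, +1)
RTT 6: cwnd = 11 MSS (congestion avoidance, +1)
RTT 7: cwnd = 12 MSS (congestion avoidance, +1)
RTT 8: cwnd = 13 MSS (congestion avoidance, +1)

13


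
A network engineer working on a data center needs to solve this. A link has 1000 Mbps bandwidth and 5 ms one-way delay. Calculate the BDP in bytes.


Given: bandwidth = 1000 Mbps, delay = 5 ms
BDP in bits = 1000 * 10^6 * 5 / 1000
BDP in bits = 5000000
BDP in bytes = 5000000 / 8 = 625000

625000


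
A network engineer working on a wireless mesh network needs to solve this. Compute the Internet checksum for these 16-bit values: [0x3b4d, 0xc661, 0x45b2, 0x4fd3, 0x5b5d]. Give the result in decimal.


Given words: [0x3b4d, 0xc661, 0x45b2, 0x4fd3, 0x5b5d]
Step 1: Sum all words
Raw sum = 15181 + 50785 + 17842 + 20435 + 23389 = 127632
Step 2: Fold carry: (62096 + 1) = 62097
One's complement = ~62097 & 0xFFFF = 3438

3438


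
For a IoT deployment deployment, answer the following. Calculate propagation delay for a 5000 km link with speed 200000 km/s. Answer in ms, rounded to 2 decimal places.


Given: distance = 5000 km, speed = 200000 km/s
Delay = distance / speed = 5000 / 200000 seconds
Delay in ms = 5000 * 1000 / 200000
Delay = 25.0000 ms
Rounded to 2 dp = 25.00 ms

25.00


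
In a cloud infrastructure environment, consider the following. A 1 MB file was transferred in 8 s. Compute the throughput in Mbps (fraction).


Given: file = 1 MB, time = 8 s
File in Mb = 1 * 8 = 8 Mb
Throughput = 8 / 8 Mbps
Throughput = 1 Mbps

1


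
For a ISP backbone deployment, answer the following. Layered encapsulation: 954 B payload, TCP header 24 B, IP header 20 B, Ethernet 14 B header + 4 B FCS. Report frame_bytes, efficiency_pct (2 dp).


TCP segment = 954 + 24 = 978 B
IP packet = 978 + 20 = 998 B
Ethernet frame = 998 + 14 + 4 = 1016 B
Efficiency = app / frame = 954 / 1016 = 0.938976 = 93.8976% -> 93.90% (2 dp)

1016, 93.90


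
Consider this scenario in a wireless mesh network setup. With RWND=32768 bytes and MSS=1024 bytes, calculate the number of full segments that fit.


Given: RWND = 32768 bytes, MSS = 1024 bytes
Full segments = floor(RWND / MSS)
Full segments = floor(32768 / 1024)
Full segments = floor(32.0) = 32

32


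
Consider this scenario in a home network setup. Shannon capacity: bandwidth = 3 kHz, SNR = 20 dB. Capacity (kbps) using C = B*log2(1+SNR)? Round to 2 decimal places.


Given: B = 3 kHz, SNR = 20 dB
SNR linear = 10^(20/10) = 100
1 + SNR = 101
log2(101) = 6.6582114828
C = 3 * 1000 * 6.6582114828 = 19974.6344 bps
C = 19.974634 kbps -> 19.97 kbps (2 dp)

19.97


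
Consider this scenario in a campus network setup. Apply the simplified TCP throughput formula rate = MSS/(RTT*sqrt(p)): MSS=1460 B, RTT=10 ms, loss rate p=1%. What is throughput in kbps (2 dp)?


Given: MSS = 1460 bytes, RTT = 10 ms, loss = 1%
RTT in seconds = 10 / 1000 = 0.01
Loss rate = 1% = 0.01
sqrt(loss) = sqrt(0.01) = 0.1
Throughput (bytes/s) = 1460 / (0.01 * 0.1) = 1460000.0000
Throughput (kbps) = 1460000.0000 * 8 / 1000 = 11680.000000 -> 11680.00 kbps (2 dp)

11680.00


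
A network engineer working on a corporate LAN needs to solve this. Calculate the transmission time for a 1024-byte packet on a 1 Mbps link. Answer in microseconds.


Given: packet = 1024 bytes, bandwidth = 1 Mbps
Packet in bits = 1024 * 8 = 8192 bits
Bandwidth = 1 * 10^6 = 1000000 bps
Time = 8192 / 1000000 seconds
Time in us = 8192 * 10^6 / 1000000 = 8192

8192


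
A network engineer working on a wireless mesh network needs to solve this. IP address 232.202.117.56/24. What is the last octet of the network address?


Given: IP = 232.202.117.56, prefix = /24
Subnet mask = 255.255.255.0
Last octet of IP: 56
Last octet of mask: 0
Network last octet = 56 AND 0 = 0

0


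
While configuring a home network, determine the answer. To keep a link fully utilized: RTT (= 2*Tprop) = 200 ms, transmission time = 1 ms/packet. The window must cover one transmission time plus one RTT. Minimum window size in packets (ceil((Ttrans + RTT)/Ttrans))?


Given: Ttrans = 1 ms, RTT = 200 ms (= 2 * Tprop, Tprop = 100 ms)
Time until first ACK returns = Ttrans + RTT = 1 + 200 = 201 ms
Need W * Ttrans >= Ttrans + RTT  ->  W >= (Ttrans + RTT) / Ttrans
(Ttrans + RTT) / Ttrans = 201 / 1 = 201
W_min = ceil(201) = 201

201


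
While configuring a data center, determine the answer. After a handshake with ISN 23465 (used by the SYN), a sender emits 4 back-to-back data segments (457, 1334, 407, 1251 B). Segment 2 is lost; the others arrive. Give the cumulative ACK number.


SYN uses sequence number 23465; first data byte = ISN + 1 = 23466.
Segment 1: SEQ = 23466, len = 457 B, covers [23466, 23922]
Segment 2: SEQ = 23923, len = 1334 B, covers [23923, 25256] [LOST]
Segment 3: SEQ = 25257, len = 407 B, covers [25257, 25663]
Segment 4: SEQ = 25664, len = 1251 B, covers [25664, 26914]
In-order data received: bytes [23466, 23922] (segments 1..1).
Segment 2 missing -> gap begins at byte 23923; later segments buffered out of order.
Cumulative ACK = next expected in-order byte = 23466 + 457 = 23923

23923


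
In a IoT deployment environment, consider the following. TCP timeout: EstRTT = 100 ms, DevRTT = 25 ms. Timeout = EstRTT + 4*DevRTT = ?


Given: EstRTT = 100 ms, DevRTT = 25 ms
Timeout = EstRTT + 4 * DevRTT
4 * DevRTT = 4 * 25 = 100
Timeout = 100 + 100 = 200 ms

200


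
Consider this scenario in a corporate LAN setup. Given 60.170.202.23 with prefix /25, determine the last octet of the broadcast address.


Given: IP = 60.170.202.23, prefix = /25
Host bits = 32 - 25 = 7
Network last octet = 23 AND mask = 0
Host part size = 2^7 - 1 = 127
Broadcast last octet = 0 OR 127 = 127

127


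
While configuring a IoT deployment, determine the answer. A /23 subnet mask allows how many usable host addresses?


Given: subnet mask /23
Host bits = 32 - 23 = 9
Total addresses = 2^9 = 512
Usable hosts = 512 - 2 (network + broadcast) = 510

510


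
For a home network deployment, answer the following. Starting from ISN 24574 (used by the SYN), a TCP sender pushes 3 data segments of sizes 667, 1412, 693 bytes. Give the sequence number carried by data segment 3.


The SYN occupies sequence number ISN = 24574, so the first data byte is ISN + 1 = 24575.
SEQ of data segment i = (ISN + 1) + sum of payload sizes of segments 1..i-1.
Segment 1: SEQ = 24575, payload = 667 bytes
Segment 2: SEQ = 25242, payload = 1412 bytes
Segment 3: SEQ = 26654, payload = 693 bytes
SEQ of segment 3 = 24575 + 667 + 1412 = 26654

26654


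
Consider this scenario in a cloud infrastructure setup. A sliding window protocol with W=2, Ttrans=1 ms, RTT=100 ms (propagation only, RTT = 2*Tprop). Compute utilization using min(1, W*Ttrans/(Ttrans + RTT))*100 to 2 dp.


Given: W = 2, Ttrans = 1 ms, RTT = 100 ms (= 2 * Tprop, Tprop = 50 ms)
Cycle time = Ttrans + RTT = 1 + 100 = 101 ms (first packet sent until its ACK returns)
W * Ttrans = 2 * 1 = 2 ms of sending per cycle
W * Ttrans / (Ttrans + RTT) = 2 / 101 = 0.019802
U = min(1, 0.019802) = 0.019802
U% = 1.98%

1.98


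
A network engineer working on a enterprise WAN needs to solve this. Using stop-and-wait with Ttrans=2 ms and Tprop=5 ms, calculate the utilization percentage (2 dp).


Given: Ttrans = 2 ms, Tprop = 5 ms
RTT = 2 * Tprop = 2 * 5 = 10 ms
U = Ttrans / (Ttrans + RTT)
U = 2 / (2 + 10)
U = 2 / 12 = 0.166667
U% = 16.67%

16.67


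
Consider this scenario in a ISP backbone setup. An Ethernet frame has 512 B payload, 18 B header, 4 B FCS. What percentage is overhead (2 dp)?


Given: payload = 512 B, header = 18 B, trailer = 4 B
Overhead bytes = header + trailer = 18 + 4 = 22
Total frame = payload + overhead = 512 + 22 = 534
Overhead % = 22 / 534 * 100 = 4.1199% -> 4.12% (2 dp)

4.12


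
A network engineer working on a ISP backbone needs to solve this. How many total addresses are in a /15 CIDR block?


Given: CIDR prefix /15
Host bits = 32 - 15 = 17
Total addresses = 2^17 = 131072

131072


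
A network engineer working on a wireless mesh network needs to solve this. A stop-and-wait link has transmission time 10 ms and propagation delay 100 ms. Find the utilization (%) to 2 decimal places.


Given: Ttrans = 10 ms, Tprop = 100 ms
RTT = 2 * Tprop = 2 * 100 = 200 ms
U = Ttrans / (Ttrans + RTT)
U = 10 / (10 + 200)
U = 10 / 210 = 0.047619
U% = 4.76%

4.76


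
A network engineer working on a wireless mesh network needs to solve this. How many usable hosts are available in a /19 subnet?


Given: subnet mask /19
Host bits = 32 - 19 = 13
Total addresses = 2^13 = 8192
Usable hosts = 8192 - 2 (network + broadcast) = 8190

8190


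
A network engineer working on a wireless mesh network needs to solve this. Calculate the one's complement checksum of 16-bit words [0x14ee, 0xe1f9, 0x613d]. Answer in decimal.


Given words: [0x14ee, 0xe1f9, 0x613d]
Step 1: Sum all words
Raw sum = 5358 + 57849 + 24893 = 88100
Step 2: Fold carry: (22564 + 1) = 22565
One's complement = ~22565 & 0xFFFF = 42970

42970


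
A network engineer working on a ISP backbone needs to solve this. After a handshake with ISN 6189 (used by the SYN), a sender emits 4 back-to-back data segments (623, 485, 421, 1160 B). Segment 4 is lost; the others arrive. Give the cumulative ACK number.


SYN uses sequence number 6189; first data byte = ISN + 1 = 6190.
Segment 1: SEQ = 6190, len = 623 B, covers [6190, 6812]
Segment 2: SEQ = 6813, len = 485 B, covers [6813, 7297]
Segment 3: SEQ = 7298, len = 421 B, covers [7298, 7718]
Segment 4: SEQ = 7719, len = 1160 B, covers [7719, 8878] [LOST]
In-order data received: bytes [6190, 7718] (segments 1..3).
Segment 4 missing -> gap begins at byte 7719.
Cumulative ACK = next expected in-order byte = 6190 + 623 + 485 + 421 = 7719

7719


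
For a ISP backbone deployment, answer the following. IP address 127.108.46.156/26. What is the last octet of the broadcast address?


Given: IP = 127.108.46.156, prefix = /26
Host bits = 32 - 26 = 6
Network last octet = 156 AND mask = 128
Host part size = 2^6 - 1 = 63
Broadcast last octet = 128 OR 63 = 191

191


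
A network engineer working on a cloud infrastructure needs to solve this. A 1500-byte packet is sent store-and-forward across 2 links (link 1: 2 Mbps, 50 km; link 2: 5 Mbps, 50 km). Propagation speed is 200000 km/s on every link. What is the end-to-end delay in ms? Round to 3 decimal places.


Packet = 1500 bytes = 12000 bits. Store-and-forward: sum (t_trans + t_prop) per link.
Link 1: t_trans = 12000/(2*10^6) s = 6.0000 ms; t_prop = 50/200000 s = 0.2500 ms; subtotal = 6.2500 ms
Link 2: t_trans = 12000/(5*10^6) s = 2.4000 ms; t_prop = 50/200000 s = 0.2500 ms; subtotal = 2.6500 ms
End-to-end = 6.2500 + 2.6500 = 8.9000 ms -> 8.900 ms (3 dp)

8.900


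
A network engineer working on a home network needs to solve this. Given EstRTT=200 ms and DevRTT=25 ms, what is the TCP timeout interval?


Given: EstRTT = 200 ms, DevRTT = 25 ms
Timeout = EstRTT + 4 * DevRTT
4 * DevRTT = 4 * 25 = 100
Timeout = 200 + 100 = 300 ms

300


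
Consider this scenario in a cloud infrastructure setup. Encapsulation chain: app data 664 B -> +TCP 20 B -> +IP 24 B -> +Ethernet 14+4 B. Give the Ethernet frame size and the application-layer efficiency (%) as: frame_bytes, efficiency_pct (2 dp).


TCP segment = 664 + 20 = 684 B
IP packet = 684 + 24 = 708 B
Ethernet frame = 708 + 14 + 4 = 726 B
Efficiency = app / frame = 664 / 726 = 0.914601 = 91.4601% -> 91.46% (2 dp)

726, 91.46


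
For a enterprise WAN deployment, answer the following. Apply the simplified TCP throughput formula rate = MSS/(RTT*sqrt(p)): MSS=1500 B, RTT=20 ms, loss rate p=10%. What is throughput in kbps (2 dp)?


Given: MSS = 1500 bytes, RTT = 20 ms, loss = 10%
RTT in seconds = 20 / 1000 = 0.02
Loss rate = 10% = 0.1
sqrt(loss) = sqrt(0.1) = 0.316227766017
Throughput (bytes/s) = 1500 / (0.02 * 0.316227766017) = 237170.8245
Throughput (kbps) = 237170.8245 * 8 / 1000 = 1897.366596 -> 1897.37 kbps (2 dp)

1897.37


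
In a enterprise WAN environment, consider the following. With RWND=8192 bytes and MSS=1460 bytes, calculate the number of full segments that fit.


Given: RWND = 8192 bytes, MSS = 1460 bytes
Full segments = floor(RWND / MSS)
Full segments = floor(8192 / 1460)
Full segments = floor(5.611) = 5

5


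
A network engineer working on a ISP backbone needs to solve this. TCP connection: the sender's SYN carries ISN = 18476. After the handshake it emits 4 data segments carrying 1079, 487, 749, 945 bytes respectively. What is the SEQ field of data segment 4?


The SYN occupies sequence number ISN = 18476, so the first data byte is ISN + 1 = 18477.
SEQ of data segment i = (ISN + 1) + sum of payload sizes of segments 1..i-1.
Segment 1: SEQ = 18477, payload = 1079 bytes
Segment 2: SEQ = 19556, payload = 487 bytes
Segment 3: SEQ = 20043, payload = 749 bytes
Segment 4: SEQ = 20792, payload = 945 bytes
SEQ of segment 4 = 18477 + 1079 + 487 + 749 = 20792

20792


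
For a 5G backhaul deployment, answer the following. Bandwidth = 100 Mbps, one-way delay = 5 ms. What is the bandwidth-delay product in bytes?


Given: bandwidth = 100 Mbps, delay = 5 ms
BDP in bits = 100 * 10^6 * 5 / 1000
BDP in bits = 500000
BDP in bytes = 500000 / 8 = 62500

62500


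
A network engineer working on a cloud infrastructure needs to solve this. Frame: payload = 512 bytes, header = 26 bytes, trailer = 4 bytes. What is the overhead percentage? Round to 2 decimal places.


Given: payload = 512 B, header = 26 B, trailer = 4 B
Overhead bytes = header + trailer = 26 + 4 = 30
Total frame = payload + overhead = 512 + 30 = 542
Overhead % = 30 / 542 * 100 = 5.5351% -> 5.54% (2 dp)

5.54


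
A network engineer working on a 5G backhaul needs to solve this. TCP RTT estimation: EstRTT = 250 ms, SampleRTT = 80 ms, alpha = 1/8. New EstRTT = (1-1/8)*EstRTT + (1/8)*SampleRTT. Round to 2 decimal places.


Given: EstRTT = 250 ms, SampleRTT = 80 ms, alpha = 1/8
New EstRTT = (1 - alpha) * EstRTT + alpha * SampleRTT
(7/8) * 250 = 218.75
(1/8) * 80 = 10
New EstRTT = 218.75 + 10 = 228.75 ms -> 228.75 ms (2 dp)

228.75


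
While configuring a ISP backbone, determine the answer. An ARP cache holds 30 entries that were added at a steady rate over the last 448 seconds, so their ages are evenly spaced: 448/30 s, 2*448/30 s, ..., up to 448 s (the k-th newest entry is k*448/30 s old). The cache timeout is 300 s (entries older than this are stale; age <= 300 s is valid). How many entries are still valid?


Ages are k * 448/30 s for k = 1..30 (spacing = 14.9333 s).
Entry k is valid iff k * 448/30 <= 300 iff k <= 30 * 300 / 448 = 20.0893
n_valid = floor(20.0893) = 20
(n_stale = 30 - 20 = 10)

20


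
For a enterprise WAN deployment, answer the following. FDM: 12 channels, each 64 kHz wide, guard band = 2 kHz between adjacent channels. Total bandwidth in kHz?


Given: 12 channels, 64 kHz each, guard = 2 kHz
Channel bandwidth = 12 * 64 = 768 kHz
Guard bands = 11 gaps * 2 kHz = 22 kHz
Total = 768 + 22 = 790 kHz

790


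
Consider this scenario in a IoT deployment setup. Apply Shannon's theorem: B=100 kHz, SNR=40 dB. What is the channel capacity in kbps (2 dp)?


Given: B = 100 kHz, SNR = 40 dB
SNR linear = 10^(40/10) = 10000
1 + SNR = 10001
log2(10001) = 13.2878566418
C = 100 * 1000 * 13.2878566418 = 1328785.6642 bps
C = 1328.785664 kbps -> 1328.79 kbps (2 dp)

1328.79


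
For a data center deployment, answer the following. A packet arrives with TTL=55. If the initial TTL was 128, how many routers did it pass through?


Given: initial TTL = 128, received TTL = 55
Hops = initial TTL - received TTL
Hops = 128 - 55 = 73

73


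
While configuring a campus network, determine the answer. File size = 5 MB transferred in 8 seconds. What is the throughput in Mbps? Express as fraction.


Given: file = 5 MB, time = 8 s
File in Mb = 5 * 8 = 40 Mb
Throughput = 40 / 8 Mbps
Throughput = 5 Mbps

5


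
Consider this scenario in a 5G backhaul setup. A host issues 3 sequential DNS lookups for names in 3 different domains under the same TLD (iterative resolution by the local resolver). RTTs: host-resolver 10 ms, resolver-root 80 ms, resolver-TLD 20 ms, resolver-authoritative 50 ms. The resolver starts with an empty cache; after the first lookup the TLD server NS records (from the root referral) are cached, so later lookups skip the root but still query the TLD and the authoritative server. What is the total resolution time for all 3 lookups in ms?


Lookup 1 (cold cache): local + root + TLD + auth = 10 + 80 + 20 + 50 = 160 ms
Lookups 2..3 (TLD NS cached -> skip root; new domain -> still ask TLD and auth): local + TLD + auth = 10 + 20 + 50 = 80 ms each
Remaining 2 lookups: 2 * 80 = 160 ms
Total = 160 + 160 = 320 ms

320


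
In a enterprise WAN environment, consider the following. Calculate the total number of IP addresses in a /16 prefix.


Given: CIDR prefix /16
Host bits = 32 - 16 = 16
Total addresses = 2^16 = 65536

65536


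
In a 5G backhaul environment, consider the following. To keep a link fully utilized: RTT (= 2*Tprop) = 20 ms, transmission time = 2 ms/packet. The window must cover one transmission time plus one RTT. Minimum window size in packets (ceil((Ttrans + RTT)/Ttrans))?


Given: Ttrans = 2 ms, RTT = 20 ms (= 2 * Tprop, Tprop = 10 ms)
Time until first ACK returns = Ttrans + RTT = 2 + 20 = 22 ms
Need W * Ttrans >= Ttrans + RTT  ->  W >= (Ttrans + RTT) / Ttrans
(Ttrans + RTT) / Ttrans = 22 / 2 = 11
W_min = ceil(11) = 11

11


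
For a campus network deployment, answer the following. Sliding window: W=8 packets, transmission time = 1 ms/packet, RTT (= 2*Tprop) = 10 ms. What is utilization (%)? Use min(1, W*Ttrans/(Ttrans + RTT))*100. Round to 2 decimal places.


Given: W = 8, Ttrans = 1 ms, RTT = 10 ms (= 2 * Tprop, Tprop = 5 ms)
Cycle time = Ttrans + RTT = 1 + 10 = 11 ms (first packet sent until its ACK returns)
W * Ttrans = 8 * 1 = 8 ms of sending per cycle
W * Ttrans / (Ttrans + RTT) = 8 / 11 = 0.727273
U = min(1, 0.727273) = 0.727273
U% = 72.73%

72.73


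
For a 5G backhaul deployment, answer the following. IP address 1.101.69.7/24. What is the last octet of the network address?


Given: IP = 1.101.69.7, prefix = /24
Subnet mask = 255.255.255.0
Last octet of IP: 7
Last octet of mask: 0
Network last octet = 7 AND 0 = 0

0


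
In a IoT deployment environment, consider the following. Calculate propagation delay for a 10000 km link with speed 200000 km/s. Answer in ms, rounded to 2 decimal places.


Given: distance = 10000 km, speed = 200000 km/s
Delay = distance / speed = 10000 / 200000 seconds
Delay in ms = 10000 * 1000 / 200000
Delay = 50.0000 ms
Rounded to 2 dp = 50.00 ms

50.00


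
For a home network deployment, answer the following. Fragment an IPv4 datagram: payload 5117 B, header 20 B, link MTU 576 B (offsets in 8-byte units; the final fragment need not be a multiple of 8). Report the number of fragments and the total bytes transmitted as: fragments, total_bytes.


Max data per non-final fragment = floor((MTU - header)/8)*8 = floor((576 - 20)/8)*8 = floor(556/8)*8 = 552 B
Final fragment needs no 8-byte alignment: it can carry up to MTU - header = 556 B
Non-final fragments needed = ceil((payload - 556) / 552) = ceil(4561/552) = ceil(8.2627) = 9
Number of fragments = 9 + 1 = 10
Fragment sizes (data): 9 * 552 B + 149 B (last, 149 <= 556 OK)
Total bytes sent = payload + n_frags * header = 5117 + 10*20 = 5117 + 200 = 5317 B

10, 5317


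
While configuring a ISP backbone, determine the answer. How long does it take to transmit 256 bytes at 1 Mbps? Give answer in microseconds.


Given: packet = 256 bytes, bandwidth = 1 Mbps
Packet in bits = 256 * 8 = 2048 bits
Bandwidth = 1 * 10^6 = 1000000 bps
Time = 2048 / 1000000 seconds
Time in us = 2048 * 10^6 / 1000000 = 2048

2048


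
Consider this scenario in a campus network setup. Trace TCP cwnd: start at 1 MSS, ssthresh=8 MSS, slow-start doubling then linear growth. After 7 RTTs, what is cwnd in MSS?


RTT 0: cwnd = 1 MSS (initial)
RTT 1: cwnd = 2 MSS (slow start, doubled)
RTT 2: cwnd = 4 MSS (slow start, doubled)
RTT 3: cwnd = 8 MSS (slow start, doubled)
RTT 4: cwnd = 9 MSS (congestion avoidance, +1)
RTT 5: cwnd = 10 MSS (congestion avoidance, +1)
RTT 6: cwnd = 11 MSS (congestion avoidance, +1)
RTT 7: cwnd = 12 MSS (congestion avoidance, +1)

12


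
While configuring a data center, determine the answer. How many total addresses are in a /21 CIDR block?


Given: CIDR prefix /21
Host bits = 32 - 21 = 11
Total addresses = 2^11 = 2048

2048


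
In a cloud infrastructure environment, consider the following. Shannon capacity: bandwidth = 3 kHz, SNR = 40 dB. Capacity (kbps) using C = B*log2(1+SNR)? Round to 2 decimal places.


Given: B = 3 kHz, SNR = 40 dB
SNR linear = 10^(40/10) = 10000
1 + SNR = 10001
log2(10001) = 13.2878566418
C = 3 * 1000 * 13.2878566418 = 39863.5699 bps
C = 39.863570 kbps -> 39.86 kbps (2 dp)

39.86


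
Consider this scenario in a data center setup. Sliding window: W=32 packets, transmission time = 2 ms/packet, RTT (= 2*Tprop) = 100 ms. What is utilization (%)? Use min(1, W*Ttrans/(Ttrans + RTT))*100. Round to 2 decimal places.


Given: W = 32, Ttrans = 2 ms, RTT = 100 ms (= 2 * Tprop, Tprop = 50 ms)
Cycle time = Ttrans + RTT = 2 + 100 = 102 ms (first packet sent until its ACK returns)
W * Ttrans = 32 * 2 = 64 ms of sending per cycle
W * Ttrans / (Ttrans + RTT) = 64 / 102 = 0.627451
U = min(1, 0.627451) = 0.627451
U% = 62.75%

62.75


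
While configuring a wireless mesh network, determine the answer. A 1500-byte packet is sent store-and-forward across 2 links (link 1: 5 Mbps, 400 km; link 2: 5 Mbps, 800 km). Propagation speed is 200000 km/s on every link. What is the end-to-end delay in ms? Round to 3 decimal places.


Packet = 1500 bytes = 12000 bits. Store-and-forward: sum (t_trans + t_prop) per link.
Link 1: t_trans = 12000/(5*10^6) s = 2.4000 ms; t_prop = 400/200000 s = 2.0000 ms; subtotal = 4.4000 ms
Link 2: t_trans = 12000/(5*10^6) s = 2.4000 ms; t_prop = 800/200000 s = 4.0000 ms; subtotal = 6.4000 ms
End-to-end = 4.4000 + 6.4000 = 10.8000 ms -> 10.800 ms (3 dp)

10.800


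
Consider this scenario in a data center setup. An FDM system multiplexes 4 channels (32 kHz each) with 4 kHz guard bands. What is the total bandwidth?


Given: 4 channels, 32 kHz each, guard = 4 kHz
Channel bandwidth = 4 * 32 = 128 kHz
Guard bands = 3 gaps * 4 kHz = 12 kHz
Total = 128 + 12 = 140 kHz

140


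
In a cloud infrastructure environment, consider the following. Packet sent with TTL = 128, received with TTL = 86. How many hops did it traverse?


Given: initial TTL = 128, received TTL = 86
Hops = initial TTL - received TTL
Hops = 128 - 86 = 42

42


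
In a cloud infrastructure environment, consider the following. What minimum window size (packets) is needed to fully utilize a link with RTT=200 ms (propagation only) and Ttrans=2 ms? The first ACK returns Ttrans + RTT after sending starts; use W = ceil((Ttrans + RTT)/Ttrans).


Given: Ttrans = 2 ms, RTT = 200 ms (= 2 * Tprop, Tprop = 100 ms)
Time until first ACK returns = Ttrans + RTT = 2 + 200 = 202 ms
Need W * Ttrans >= Ttrans + RTT  ->  W >= (Ttrans + RTT) / Ttrans
(Ttrans + RTT) / Ttrans = 202 / 2 = 101
W_min = ceil(101) = 101

101


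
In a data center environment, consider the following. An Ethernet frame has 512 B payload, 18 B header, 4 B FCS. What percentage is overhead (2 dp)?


Given: payload = 512 B, header = 18 B, trailer = 4 B
Overhead bytes = header + trailer = 18 + 4 = 22
Total frame = payload + overhead = 512 + 22 = 534
Overhead % = 22 / 534 * 100 = 4.1199% -> 4.12% (2 dp)

4.12


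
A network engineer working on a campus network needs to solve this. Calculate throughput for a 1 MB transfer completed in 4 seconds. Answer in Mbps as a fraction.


Given: file = 1 MB, time = 4 s
File in Mb = 1 * 8 = 8 Mb
Throughput = 8 / 4 Mbps
Throughput = 2 Mbps

2


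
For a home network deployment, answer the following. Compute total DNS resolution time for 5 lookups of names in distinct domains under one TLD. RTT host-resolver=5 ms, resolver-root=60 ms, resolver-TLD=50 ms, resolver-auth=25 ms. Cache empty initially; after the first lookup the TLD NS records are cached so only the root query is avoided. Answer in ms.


Lookup 1 (cold cache): local + root + TLD + auth = 5 + 60 + 50 + 25 = 140 ms
Lookups 2..5 (TLD NS cached -> skip root; new domain -> still ask TLD and auth): local + TLD + auth = 5 + 50 + 25 = 80 ms each
Remaining 4 lookups: 4 * 80 = 320 ms
Total = 140 + 320 = 460 ms

460


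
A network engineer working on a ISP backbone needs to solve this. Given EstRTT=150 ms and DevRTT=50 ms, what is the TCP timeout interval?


Given: EstRTT = 150 ms, DevRTT = 50 ms
Timeout = EstRTT + 4 * DevRTT
4 * DevRTT = 4 * 50 = 200
Timeout = 150 + 200 = 350 ms

350


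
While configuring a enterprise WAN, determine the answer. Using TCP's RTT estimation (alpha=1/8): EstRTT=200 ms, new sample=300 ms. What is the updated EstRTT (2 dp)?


Given: EstRTT = 200 ms, SampleRTT = 300 ms, alpha = 1/8
New EstRTT = (1 - alpha) * EstRTT + alpha * SampleRTT
(7/8) * 200 = 175
(1/8) * 300 = 37.5
New EstRTT = 175 + 37.5 = 212.5 ms -> 212.50 ms (2 dp)

212.50


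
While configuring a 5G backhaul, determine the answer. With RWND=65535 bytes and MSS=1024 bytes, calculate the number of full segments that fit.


Given: RWND = 65535 bytes, MSS = 1024 bytes
Full segments = floor(RWND / MSS)
Full segments = floor(65535 / 1024)
Full segments = floor(63.999) = 63

63


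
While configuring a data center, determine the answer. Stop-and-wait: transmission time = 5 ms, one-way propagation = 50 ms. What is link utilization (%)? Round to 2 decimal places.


Given: Ttrans = 5 ms, Tprop = 50 ms
RTT = 2 * Tprop = 2 * 50 = 100 ms
U = Ttrans / (Ttrans + RTT)
U = 5 / (5 + 100)
U = 5 / 105 = 0.047619
U% = 4.76%

4.76


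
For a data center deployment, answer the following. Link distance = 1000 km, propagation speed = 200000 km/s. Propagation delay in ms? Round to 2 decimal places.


Given: distance = 1000 km, speed = 200000 km/s
Delay = distance / speed = 1000 / 200000 seconds
Delay in ms = 1000 * 1000 / 200000
Delay = 5.0000 ms
Rounded to 2 dp = 5.00 ms

5.00


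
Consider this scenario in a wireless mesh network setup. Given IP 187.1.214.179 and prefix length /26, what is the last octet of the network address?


Given: IP = 187.1.214.179, prefix = /26
Subnet mask = 255.255.255.192
Last octet of IP: 179
Last octet of mask: 192
Network last octet = 179 AND 192 = 128

128


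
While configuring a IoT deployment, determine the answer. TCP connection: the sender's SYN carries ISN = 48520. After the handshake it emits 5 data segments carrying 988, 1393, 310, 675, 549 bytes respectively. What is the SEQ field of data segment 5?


The SYN occupies sequence number ISN = 48520, so the first data byte is ISN + 1 = 48521.
SEQ of data segment i = (ISN + 1) + sum of payload sizes of segments 1..i-1.
Segment 1: SEQ = 48521, payload = 988 bytes
Segment 2: SEQ = 49509, payload = 1393 bytes
Segment 3: SEQ = 50902, payload = 310 bytes
Segment 4: SEQ = 51212, payload = 675 bytes
Segment 5: SEQ = 51887, payload = 549 bytes
SEQ of segment 5 = 48521 + 988 + 1393 + 310 + 675 = 51887

51887


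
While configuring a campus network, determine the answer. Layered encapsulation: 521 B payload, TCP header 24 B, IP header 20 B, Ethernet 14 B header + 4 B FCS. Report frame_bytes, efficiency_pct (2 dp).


TCP segment = 521 + 24 = 545 B
IP packet = 545 + 20 = 565 B
Ethernet frame = 565 + 14 + 4 = 583 B
Efficiency = app / frame = 521 / 583 = 0.893654 = 89.3654% -> 89.37% (2 dp)

583, 89.37


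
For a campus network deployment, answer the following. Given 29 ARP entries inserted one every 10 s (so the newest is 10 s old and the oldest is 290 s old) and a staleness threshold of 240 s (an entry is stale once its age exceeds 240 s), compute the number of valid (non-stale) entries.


Ages are k * 290/29 s for k = 1..29 (spacing = 10.0000 s).
Entry k is valid iff k * 290/29 <= 240 iff k <= 29 * 240 / 290 = 24.0000
n_valid = floor(24.0000) = 24
(n_stale = 29 - 24 = 5)

24


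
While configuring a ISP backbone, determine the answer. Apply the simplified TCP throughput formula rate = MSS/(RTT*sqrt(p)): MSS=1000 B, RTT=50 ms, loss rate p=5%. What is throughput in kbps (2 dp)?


Given: MSS = 1000 bytes, RTT = 50 ms, loss = 5%
RTT in seconds = 50 / 1000 = 0.05
Loss rate = 5% = 0.05
sqrt(loss) = sqrt(0.05) = 0.223606797750
Throughput (bytes/s) = 1000 / (0.05 * 0.223606797750) = 89442.7191
Throughput (kbps) = 89442.7191 * 8 / 1000 = 715.541753 -> 715.54 kbps (2 dp)

715.54


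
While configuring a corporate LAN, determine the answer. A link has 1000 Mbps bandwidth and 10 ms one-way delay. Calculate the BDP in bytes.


Given: bandwidth = 1000 Mbps, delay = 10 ms
BDP in bits = 1000 * 10^6 * 10 / 1000
BDP in bits = 10000000
BDP in bytes = 10000000 / 8 = 1250000

1250000


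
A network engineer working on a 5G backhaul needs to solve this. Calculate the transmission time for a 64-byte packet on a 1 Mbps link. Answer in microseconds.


Given: packet = 64 bytes, bandwidth = 1 Mbps
Packet in bits = 64 * 8 = 512 bits
Bandwidth = 1 * 10^6 = 1000000 bps
Time = 512 / 1000000 seconds
Time in us = 512 * 10^6 / 1000000 = 512

512


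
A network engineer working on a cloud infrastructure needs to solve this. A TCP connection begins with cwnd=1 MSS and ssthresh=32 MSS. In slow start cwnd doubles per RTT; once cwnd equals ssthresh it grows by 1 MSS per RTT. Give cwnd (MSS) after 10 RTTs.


RTT 0: cwnd = 1 MSS (initial)
RTT 1: cwnd = 2 MSS (slow start, doubled)
RTT 2: cwnd = 4 MSS (slow start, doubled)
RTT 3: cwnd = 8 MSS (slow start, doubled)
RTT 4: cwnd = 16 MSS (slow start, doubled)
RTT 5: cwnd = 32 MSS (slow start, doubled)
RTT 6: cwnd = 33 MSS (congestion avoidance, +1)
RTT 7: cwnd = 34 MSS (congestion avoidance, +1)
RTT 8: cwnd = 35 MSS (congestion avoidance, +1)
RTT 9: cwnd = 36 MSS (congestion avoidance, +1)
RTT 10: cwnd = 37 MSS (congestion avoidance, +1)

37


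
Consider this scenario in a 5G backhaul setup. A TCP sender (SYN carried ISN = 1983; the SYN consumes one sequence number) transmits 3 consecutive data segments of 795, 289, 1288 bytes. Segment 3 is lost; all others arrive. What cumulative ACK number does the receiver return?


SYN uses sequence number 1983; first data byte = ISN + 1 = 1984.
Segment 1: SEQ = 1984, len = 795 B, covers [1984, 2778]
Segment 2: SEQ = 2779, len = 289 B, covers [2779, 3067]
Segment 3: SEQ = 3068, len = 1288 B, covers [3068, 4355] [LOST]
In-order data received: bytes [1984, 3067] (segments 1..2).
Segment 3 missing -> gap begins at byte 3068.
Cumulative ACK = next expected in-order byte = 1984 + 795 + 289 = 3068

3068


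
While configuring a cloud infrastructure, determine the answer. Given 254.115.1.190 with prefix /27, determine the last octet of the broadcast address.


Given: IP = 254.115.1.190, prefix = /27
Host bits = 32 - 27 = 5
Network last octet = 190 AND mask = 160
Host part size = 2^5 - 1 = 31
Broadcast last octet = 160 OR 31 = 191

191


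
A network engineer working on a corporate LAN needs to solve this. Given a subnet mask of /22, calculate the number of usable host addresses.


Given: subnet mask /22
Host bits = 32 - 22 = 10
Total addresses = 2^10 = 1024
Usable hosts = 1024 - 2 (network + broadcast) = 1022

1022


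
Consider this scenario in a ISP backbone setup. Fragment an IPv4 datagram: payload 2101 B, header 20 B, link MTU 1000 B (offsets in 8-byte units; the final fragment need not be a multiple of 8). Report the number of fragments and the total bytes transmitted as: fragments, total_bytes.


Max data per non-final fragment = floor((MTU - header)/8)*8 = floor((1000 - 20)/8)*8 = floor(980/8)*8 = 976 B
Final fragment needs no 8-byte alignment: it can carry up to MTU - header = 980 B
Non-final fragments needed = ceil((payload - 980) / 976) = ceil(1121/976) = ceil(1.1486) = 2
Number of fragments = 2 + 1 = 3
Fragment sizes (data): 2 * 976 B + 149 B (last, 149 <= 980 OK)
Total bytes sent = payload + n_frags * header = 2101 + 3*20 = 2101 + 60 = 2161 B

3, 2161


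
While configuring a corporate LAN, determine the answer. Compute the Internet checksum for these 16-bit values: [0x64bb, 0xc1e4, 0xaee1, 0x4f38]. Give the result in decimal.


Given words: [0x64bb, 0xc1e4, 0xaee1, 0x4f38]
Step 1: Sum all words
Raw sum = 25787 + 49636 + 44769 + 20280 = 140472
Step 2: Fold carry: (9400 + 2) = 9402
One's complement = ~9402 & 0xFFFF = 56133

56133


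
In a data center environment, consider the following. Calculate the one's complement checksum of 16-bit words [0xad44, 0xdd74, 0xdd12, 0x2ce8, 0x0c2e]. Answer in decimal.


Given words: [0xad44, 0xdd74, 0xdd12, 0x2ce8, 0x0c2e]
Step 1: Sum all words
Raw sum = 44356 + 56692 + 56594 + 11496 + 3118 = 172256
Step 2: Fold carry: (41184 + 2) = 41186
One's complement = ~41186 & 0xFFFF = 24349

24349


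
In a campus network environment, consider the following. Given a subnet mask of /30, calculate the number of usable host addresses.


Given: subnet mask /30
Host bits = 32 - 30 = 2
Total addresses = 2^2 = 4
Usable hosts = 4 - 2 (network + broadcast) = 2

2


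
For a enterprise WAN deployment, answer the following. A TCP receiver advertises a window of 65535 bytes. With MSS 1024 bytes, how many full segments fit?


Given: RWND = 65535 bytes, MSS = 1024 bytes
Full segments = floor(RWND / MSS)
Full segments = floor(65535 / 1024)
Full segments = floor(63.999) = 63

63


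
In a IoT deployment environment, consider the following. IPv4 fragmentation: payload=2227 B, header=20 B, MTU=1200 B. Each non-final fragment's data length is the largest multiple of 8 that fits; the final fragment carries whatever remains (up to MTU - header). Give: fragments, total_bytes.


Max data per non-final fragment = floor((MTU - header)/8)*8 = floor((1200 - 20)/8)*8 = floor(1180/8)*8 = 1176 B
Final fragment needs no 8-byte alignment: it can carry up to MTU - header = 1180 B
Non-final fragments needed = ceil((payload - 1180) / 1176) = ceil(1047/1176) = ceil(0.8903) = 1
Number of fragments = 1 + 1 = 2
Fragment sizes (data): 1 * 1176 B + 1051 B (last, 1051 <= 1180 OK)
Total bytes sent = payload + n_frags * header = 2227 + 2*20 = 2227 + 40 = 2267 B

2, 2267


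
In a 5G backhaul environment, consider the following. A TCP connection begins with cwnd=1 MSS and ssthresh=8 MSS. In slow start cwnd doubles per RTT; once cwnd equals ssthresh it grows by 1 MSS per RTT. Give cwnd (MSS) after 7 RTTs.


RTT 0: cwnd = 1 MSS (initial)
RTT 1: cwnd = 2 MSS (slow start, doubled)
RTT 2: cwnd = 4 MSS (slow start, doubled)
RTT 3: cwnd = 8 MSS (slow start, doubled)
RTT 4: cwnd = 9 MSS (congestion avoidance, +1)
RTT 5: cwnd = 10 MSS (congestion avoidance, +1)
RTT 6: cwnd = 11 MSS (congestion avoidance, +1)
RTT 7: cwnd = 12 MSS (congestion avoidance, +1)

12


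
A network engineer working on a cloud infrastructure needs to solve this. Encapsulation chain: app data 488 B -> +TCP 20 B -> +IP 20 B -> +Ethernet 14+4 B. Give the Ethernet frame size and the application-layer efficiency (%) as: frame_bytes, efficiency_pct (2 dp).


TCP segment = 488 + 20 = 508 B
IP packet = 508 + 20 = 528 B
Ethernet frame = 528 + 14 + 4 = 546 B
Efficiency = app / frame = 488 / 546 = 0.893773 = 89.3773% -> 89.38% (2 dp)

546, 89.38


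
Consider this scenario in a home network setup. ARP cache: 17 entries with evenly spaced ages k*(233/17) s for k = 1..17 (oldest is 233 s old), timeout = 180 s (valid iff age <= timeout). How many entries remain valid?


Ages are k * 233/17 s for k = 1..17 (spacing = 13.7059 s).
Entry k is valid iff k * 233/17 <= 180 iff k <= 17 * 180 / 233 = 13.1330
n_valid = floor(13.1330) = 13
(n_stale = 17 - 13 = 4)

13


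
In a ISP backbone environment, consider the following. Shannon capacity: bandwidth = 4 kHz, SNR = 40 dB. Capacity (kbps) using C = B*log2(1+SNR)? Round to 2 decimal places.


Given: B = 4 kHz, SNR = 40 dB
SNR linear = 10^(40/10) = 10000
1 + SNR = 10001
log2(10001) = 13.2878566418
C = 4 * 1000 * 13.2878566418 = 53151.4266 bps
C = 53.151427 kbps -> 53.15 kbps (2 dp)

53.15


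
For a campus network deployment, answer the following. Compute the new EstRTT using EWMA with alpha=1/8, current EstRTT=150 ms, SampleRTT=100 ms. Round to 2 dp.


Given: EstRTT = 150 ms, SampleRTT = 100 ms, alpha = 1/8
New EstRTT = (1 - alpha) * EstRTT + alpha * SampleRTT
(7/8) * 150 = 131.25
(1/8) * 100 = 12.5
New EstRTT = 131.25 + 12.5 = 143.75 ms -> 143.75 ms (2 dp)

143.75


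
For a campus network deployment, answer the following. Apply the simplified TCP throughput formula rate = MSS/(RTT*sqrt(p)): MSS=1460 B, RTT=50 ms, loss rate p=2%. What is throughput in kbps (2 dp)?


Given: MSS = 1460 bytes, RTT = 50 ms, loss = 2%
RTT in seconds = 50 / 1000 = 0.05
Loss rate = 2% = 0.02
sqrt(loss) = sqrt(0.02) = 0.141421356237
Throughput (bytes/s) = 1460 / (0.05 * 0.141421356237) = 206475.1801
Throughput (kbps) = 206475.1801 * 8 / 1000 = 1651.801441 -> 1651.80 kbps (2 dp)

1651.80


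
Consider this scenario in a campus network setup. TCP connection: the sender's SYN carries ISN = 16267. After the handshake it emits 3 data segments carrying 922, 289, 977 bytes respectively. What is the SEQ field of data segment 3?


The SYN occupies sequence number ISN = 16267, so the first data byte is ISN + 1 = 16268.
SEQ of data segment i = (ISN + 1) + sum of payload sizes of segments 1..i-1.
Segment 1: SEQ = 16268, payload = 922 bytes
Segment 2: SEQ = 17190, payload = 289 bytes
Segment 3: SEQ = 17479, payload = 977 bytes
SEQ of segment 3 = 16268 + 922 + 289 = 17479

17479


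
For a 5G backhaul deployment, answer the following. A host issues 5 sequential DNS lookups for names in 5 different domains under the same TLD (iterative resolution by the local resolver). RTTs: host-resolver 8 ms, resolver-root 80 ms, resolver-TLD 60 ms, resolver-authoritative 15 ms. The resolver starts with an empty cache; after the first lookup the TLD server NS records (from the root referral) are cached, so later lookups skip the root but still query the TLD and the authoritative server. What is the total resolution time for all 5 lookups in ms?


Lookup 1 (cold cache): local + root + TLD + auth = 8 + 80 + 60 + 15 = 163 ms
Lookups 2..5 (TLD NS cached -> skip root; new domain -> still ask TLD and auth): local + TLD + auth = 8 + 60 + 15 = 83 ms each
Remaining 4 lookups: 4 * 83 = 332 ms
Total = 163 + 332 = 495 ms

495


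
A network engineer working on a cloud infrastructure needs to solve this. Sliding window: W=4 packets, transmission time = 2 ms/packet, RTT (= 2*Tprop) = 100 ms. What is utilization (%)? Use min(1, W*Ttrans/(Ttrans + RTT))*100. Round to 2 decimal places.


Given: W = 4, Ttrans = 2 ms, RTT = 100 ms (= 2 * Tprop, Tprop = 50 ms)
Cycle time = Ttrans + RTT = 2 + 100 = 102 ms (first packet sent until its ACK returns)
W * Ttrans = 4 * 2 = 8 ms of sending per cycle
W * Ttrans / (Ttrans + RTT) = 8 / 102 = 0.078431
U = min(1, 0.078431) = 0.078431
U% = 7.84%

7.84
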